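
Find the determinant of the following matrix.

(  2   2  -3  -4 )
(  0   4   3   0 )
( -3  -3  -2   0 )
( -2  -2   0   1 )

12

Expand along row 2 (it has 2 zeros):
  + (4) · M_22   where M_22 = det([2 -3 -4; -3 -2 0; -2 0 1]) = 3
  − (3) · M_23   where M_23 = det([2 2 -4; -3 -3 0; -2 -2 1]) = 0
det = (+1)·(4)·(3) + (-1)·(3)·(0) = 12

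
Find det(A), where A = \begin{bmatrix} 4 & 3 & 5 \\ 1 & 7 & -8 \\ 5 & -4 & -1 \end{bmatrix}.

|A| = -468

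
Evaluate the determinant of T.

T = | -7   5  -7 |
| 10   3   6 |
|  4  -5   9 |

det(T) = -295

Expand along column 1:
  + (-7) · |3 6; -5 9| = (-7)·(27 − (-30)) = -399
  − 10 · |5 -7; -5 9| = −10·(45 − 35) = -100
  + 4 · |5 -7; 3 6| = 4·(30 − (-21)) = 204
Sum: (-399) + (-100) + (204) = -295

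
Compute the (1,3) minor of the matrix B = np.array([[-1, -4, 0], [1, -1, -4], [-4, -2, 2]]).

-6

Delete row 1 and column 3; the remaining 2×2 submatrix is [1 -1; -4 -2].
Its determinant is 1·(-2) − (-1)·(-4) = -6.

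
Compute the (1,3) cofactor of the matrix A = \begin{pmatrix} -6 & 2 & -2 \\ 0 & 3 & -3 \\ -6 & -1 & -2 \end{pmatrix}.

Delete row 1 and column 3; the remaining 2×2 submatrix is [0 3; -6 -1].
Its determinant is 0·(-1) − 3·(-6) = 18.
The cofactor carries sign (−1)^(1+3) = +1, so C_{1,3} = +(18) = 18.

The cofactor is 18.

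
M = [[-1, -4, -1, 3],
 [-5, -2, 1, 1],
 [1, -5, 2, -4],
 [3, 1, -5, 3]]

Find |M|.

376

Expand along row 1:
  + (-1) · M_11   where M_11 = det([-2 1 1; -5 2 -4; 1 -5 3]) = 62
  − (-4) · M_12   where M_12 = det([-5 1 1; 1 2 -4; 3 -5 3]) = 44
  + (-1) · M_13   where M_13 = det([-5 -2 1; 1 -5 -4; 3 1 3]) = 101
  − (3) · M_14   where M_14 = det([-5 -2 1; 1 -5 2; 3 1 -5]) = -121
det = (+1)·(-1)·(62) + (-1)·(-4)·(44) + (+1)·(-1)·(101) + (-1)·(3)·(-121) = 376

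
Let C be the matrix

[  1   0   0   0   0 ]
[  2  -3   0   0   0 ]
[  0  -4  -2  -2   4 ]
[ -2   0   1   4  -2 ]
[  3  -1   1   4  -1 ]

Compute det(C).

C is block lower-triangular with a 2×2 block and a 3×3 block on the diagonal, so its determinant equals the product of the determinants of the diagonal blocks.
det of the 2×2 block = -3
det of the 3×3 block = -6
det = (-3)·(-6) = 18

18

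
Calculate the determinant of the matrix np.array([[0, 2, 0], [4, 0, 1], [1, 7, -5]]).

Expand along row 1:
  − 2 · |4 1; 1 -5| = −2·(-20 − 1) = 42

The determinant is 42.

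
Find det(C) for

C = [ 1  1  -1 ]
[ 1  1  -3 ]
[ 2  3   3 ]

Expand along column 1:
  + 1 · |1 -3; 3 3| = 1·(3 − (-9)) = 12
  − 1 · |1 -1; 3 3| = −1·(3 − (-3)) = -6
  + 2 · |1 -1; 1 -3| = 2·(-3 − (-1)) = -4
Sum: (12) + (-6) + (-4) = 2

The determinant is 2.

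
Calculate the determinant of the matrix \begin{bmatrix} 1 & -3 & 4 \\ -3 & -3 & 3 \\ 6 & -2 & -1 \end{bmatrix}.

Expand along column 1:
  + 1 · |-3 3; -2 -1| = 1·(3 − (-6)) = 9
  − (-3) · |-3 4; -2 -1| = −(-3)·(3 − (-8)) = 33
  + 6 · |-3 4; -3 3| = 6·(-9 − (-12)) = 18
Sum: (9) + (33) + (18) = 60

60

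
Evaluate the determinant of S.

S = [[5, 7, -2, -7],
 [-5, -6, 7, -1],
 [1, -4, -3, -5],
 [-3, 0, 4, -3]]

-1038

Expand along row 4 (it has 1 zero):
  − (-3) · M_41   where M_41 = det([7 -2 -7; -6 7 -1; -4 -3 -5]) = -536
  − (4) · M_43   where M_43 = det([5 7 -7; -5 -6 -1; 1 -4 -5]) = -234
  + (-3) · M_44   where M_44 = det([5 7 -2; -5 -6 7; 1 -4 -3]) = 122
det = (-1)·(-3)·(-536) + (-1)·(4)·(-234) + (+1)·(-3)·(122) = -1038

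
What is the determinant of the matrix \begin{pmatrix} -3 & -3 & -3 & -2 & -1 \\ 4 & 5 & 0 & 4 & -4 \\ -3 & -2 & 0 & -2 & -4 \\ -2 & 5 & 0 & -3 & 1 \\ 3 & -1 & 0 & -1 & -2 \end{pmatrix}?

Expand along column 3 (it has 4 zeros):
  + (-3) · M_13   where M_13 = det([4 5 4 -4; -3 -2 -2 -4; -2 5 -3 1; 3 -1 -1 -2]) = 927
det = (+1)·(-3)·(927) = -2781

-2781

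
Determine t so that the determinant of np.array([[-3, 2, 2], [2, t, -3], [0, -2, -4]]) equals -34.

t = -5

Expanding along the row containing t, det(B) is linear in t: det(B) = (12)·t + (26).
Set (12)·t + (26) = -34  ⇒  (12)·t = -60  ⇒  t = -5.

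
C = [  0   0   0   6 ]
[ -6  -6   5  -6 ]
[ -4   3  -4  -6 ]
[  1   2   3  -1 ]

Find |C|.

Expand along row 1 (it has 3 zeros):
  − (6) · M_14   where M_14 = det([-6 -6 5; -4 3 -4; 1 2 3]) = -205
det = (-1)·(6)·(-205) = 1230

det(C) = 1230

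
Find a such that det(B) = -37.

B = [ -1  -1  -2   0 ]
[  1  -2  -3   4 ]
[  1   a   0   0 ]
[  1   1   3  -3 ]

Expanding along the column containing a, det(B) is linear in a: det(B) = (11)·a + (7).
Set (11)·a + (7) = -37  ⇒  (11)·a = -44  ⇒  a = -4.

a = -4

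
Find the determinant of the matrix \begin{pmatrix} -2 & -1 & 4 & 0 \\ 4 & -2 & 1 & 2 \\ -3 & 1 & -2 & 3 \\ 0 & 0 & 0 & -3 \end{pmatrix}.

Expand along row 4 (it has 3 zeros):
  + (-3) · M_44   where M_44 = det([-2 -1 4; 4 -2 1; -3 1 -2]) = -19
det = (+1)·(-3)·(-19) = 57

The determinant is 57.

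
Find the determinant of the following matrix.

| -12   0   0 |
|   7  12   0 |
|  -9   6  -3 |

432

The matrix is lower triangular, so the determinant is the product of the diagonal entries:
det = (-12) · (12) · (-3) = 432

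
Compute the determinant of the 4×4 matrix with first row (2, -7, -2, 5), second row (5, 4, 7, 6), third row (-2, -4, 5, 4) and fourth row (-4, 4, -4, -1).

Expand along row 1:
  + (2) · M_11   where M_11 = det([4 7 6; -4 5 4; 4 -4 -1]) = 104
  − (-7) · M_12   where M_12 = det([5 7 6; -2 5 4; -4 -4 -1]) = 97
  + (-2) · M_13   where M_13 = det([5 4 6; -2 -4 4; -4 4 -1]) = -276
  − (5) · M_14   where M_14 = det([5 4 7; -2 -4 5; -4 4 -4]) = -300
det = (+1)·(2)·(104) + (-1)·(-7)·(97) + (+1)·(-2)·(-276) + (-1)·(5)·(-300) = 2939

2939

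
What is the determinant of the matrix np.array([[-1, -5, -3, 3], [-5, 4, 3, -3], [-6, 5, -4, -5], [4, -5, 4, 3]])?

-394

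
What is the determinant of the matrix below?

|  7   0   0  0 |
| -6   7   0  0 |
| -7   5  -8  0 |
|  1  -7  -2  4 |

The matrix is lower triangular, so the determinant is the product of the diagonal entries:
det = (7) · (7) · (-8) · (4) = -1568

The determinant is -1568.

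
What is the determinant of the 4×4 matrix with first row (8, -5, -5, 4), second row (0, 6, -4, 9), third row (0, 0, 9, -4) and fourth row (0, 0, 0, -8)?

The matrix is upper triangular, so the determinant is the product of the diagonal entries:
det = (8) · (6) · (9) · (-8) = -3456

The determinant is -3456.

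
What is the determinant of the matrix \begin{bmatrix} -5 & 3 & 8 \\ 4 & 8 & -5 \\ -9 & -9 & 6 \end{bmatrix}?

Expand along row 1:
  + (-5) · |8 -5; -9 6| = (-5)·(48 − 45) = -15
  − 3 · |4 -5; -9 6| = −3·(24 − 45) = 63
  + 8 · |4 8; -9 -9| = 8·(-36 − (-72)) = 288
Sum: (-15) + (63) + (288) = 336

336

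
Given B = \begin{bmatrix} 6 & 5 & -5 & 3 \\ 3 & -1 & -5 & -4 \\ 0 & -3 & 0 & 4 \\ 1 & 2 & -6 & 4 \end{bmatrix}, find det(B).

Expand along row 3 (it has 2 zeros):
  − (-3) · M_32   where M_32 = det([6 -5 3; 3 -5 -4; 1 -6 4]) = -223
  − (4) · M_34   where M_34 = det([6 5 -5; 3 -1 -5; 1 2 -6]) = 126
det = (-1)·(-3)·(-223) + (-1)·(4)·(126) = -1173

-1173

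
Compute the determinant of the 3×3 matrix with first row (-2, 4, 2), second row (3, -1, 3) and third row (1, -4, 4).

Expand along row 1:
  + (-2) · |-1 3; -4 4| = (-2)·(-4 − (-12)) = -16
  − 4 · |3 3; 1 4| = −4·(12 − 3) = -36
  + 2 · |3 -1; 1 -4| = 2·(-12 − (-1)) = -22
Sum: (-16) + (-36) + (-22) = -74

-74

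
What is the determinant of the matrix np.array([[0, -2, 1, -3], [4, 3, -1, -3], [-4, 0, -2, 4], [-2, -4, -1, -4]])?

The determinant is -56.

Expand along row 1 (it has 1 zero):
  − (-2) · M_12   where M_12 = det([4 -1 -3; -4 -2 4; -2 -1 -4]) = 72
  + (1) · M_13   where M_13 = det([4 3 -3; -4 0 4; -2 -4 -4]) = -56
  − (-3) · M_14   where M_14 = det([4 3 -1; -4 0 -2; -2 -4 -1]) = -48
det = (-1)·(-2)·(72) + (+1)·(1)·(-56) + (-1)·(-3)·(-48) = -56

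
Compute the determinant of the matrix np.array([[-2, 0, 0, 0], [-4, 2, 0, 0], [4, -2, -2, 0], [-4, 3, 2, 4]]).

The determinant is 32.

The matrix is lower triangular, so the determinant is the product of the diagonal entries:
det = (-2) · (2) · (-2) · (4) = 32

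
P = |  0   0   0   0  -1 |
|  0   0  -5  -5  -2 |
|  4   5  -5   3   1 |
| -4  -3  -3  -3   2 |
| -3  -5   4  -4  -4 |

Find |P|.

120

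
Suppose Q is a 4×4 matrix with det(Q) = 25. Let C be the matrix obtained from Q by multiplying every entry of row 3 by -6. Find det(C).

-150

Scaling one row by -6 multiplies the determinant by -6.
det(C) = (-6)·(25) = -150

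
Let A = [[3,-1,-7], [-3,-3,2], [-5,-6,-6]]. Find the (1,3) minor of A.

3

Delete row 1 and column 3; the remaining 2×2 submatrix is [-3 -3; -5 -6].
Its determinant is (-3)·(-6) − (-3)·(-5) = 3.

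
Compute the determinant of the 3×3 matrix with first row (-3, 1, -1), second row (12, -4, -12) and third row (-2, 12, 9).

Expand along row 1:
  + (-3) · |-4 -12; 12 9| = (-3)·(-36 − (-144)) = -324
  − 1 · |12 -12; -2 9| = −1·(108 − 24) = -84
  + (-1) · |12 -4; -2 12| = (-1)·(144 − 8) = -136
Sum: (-324) + (-84) + (-136) = -544

-544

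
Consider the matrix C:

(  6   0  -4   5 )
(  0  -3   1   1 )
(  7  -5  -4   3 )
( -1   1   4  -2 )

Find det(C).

The determinant is -312.

Expand along row 1 (it has 1 zero):
  + (6) · M_11   where M_11 = det([-3 1 1; -5 -4 3; 1 4 -2]) = -11
  + (-4) · M_13   where M_13 = det([0 -3 1; 7 -5 3; -1 1 -2]) = -31
  − (5) · M_14   where M_14 = det([0 -3 1; 7 -5 -4; -1 1 4]) = 74
det = (+1)·(6)·(-11) + (+1)·(-4)·(-31) + (-1)·(5)·(74) = -312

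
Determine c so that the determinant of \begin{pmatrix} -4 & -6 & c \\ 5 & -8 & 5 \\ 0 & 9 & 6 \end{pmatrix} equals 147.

c = -9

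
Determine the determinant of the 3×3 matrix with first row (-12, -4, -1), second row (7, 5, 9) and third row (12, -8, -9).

Expand along row 1:
  + (-12) · |5 9; -8 -9| = (-12)·(-45 − (-72)) = -324
  − (-4) · |7 9; 12 -9| = −(-4)·(-63 − 108) = -684
  + (-1) · |7 5; 12 -8| = (-1)·(-56 − 60) = 116
Sum: (-324) + (-684) + (116) = -892

-892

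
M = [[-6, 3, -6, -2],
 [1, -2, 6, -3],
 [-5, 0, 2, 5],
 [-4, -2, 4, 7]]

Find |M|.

380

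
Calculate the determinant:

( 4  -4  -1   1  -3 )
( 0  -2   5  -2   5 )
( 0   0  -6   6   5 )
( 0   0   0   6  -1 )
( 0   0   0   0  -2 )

The matrix is upper triangular, so the determinant is the product of the diagonal entries:
det = (4) · (-2) · (-6) · (6) · (-2) = -576

-576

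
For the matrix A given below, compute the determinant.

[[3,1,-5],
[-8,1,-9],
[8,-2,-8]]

The determinant is -254.

Expand along row 1:
  + 3 · |1 -9; -2 -8| = 3·(-8 − 18) = -78
  − 1 · |-8 -9; 8 -8| = −1·(64 − (-72)) = -136
  + (-5) · |-8 1; 8 -2| = (-5)·(16 − 8) = -40
Sum: (-78) + (-136) + (-40) = -254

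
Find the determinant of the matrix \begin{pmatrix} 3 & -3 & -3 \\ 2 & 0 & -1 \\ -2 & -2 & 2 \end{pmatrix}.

12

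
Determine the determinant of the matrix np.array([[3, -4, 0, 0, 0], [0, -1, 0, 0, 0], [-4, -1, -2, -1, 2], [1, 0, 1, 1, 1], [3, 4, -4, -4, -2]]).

6

The matrix is block lower-triangular with a 2×2 block and a 3×3 block on the diagonal, so its determinant equals the product of the determinants of the diagonal blocks.
det of the 2×2 block = -3
det of the 3×3 block = -2
det = (-3)·(-2) = 6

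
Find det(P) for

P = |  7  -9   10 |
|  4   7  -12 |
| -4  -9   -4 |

Expand along column 1:
  + 7 · |7 -12; -9 -4| = 7·(-28 − 108) = -952
  − 4 · |-9 10; -9 -4| = −4·(36 − (-90)) = -504
  + (-4) · |-9 10; 7 -12| = (-4)·(108 − 70) = -152
Sum: (-952) + (-504) + (-152) = -1608

det(P) = -1608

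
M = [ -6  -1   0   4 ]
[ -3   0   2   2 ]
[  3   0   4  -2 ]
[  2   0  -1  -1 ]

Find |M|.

Expand along column 2 (it has 3 zeros):
  − (-1) · M_12   where M_12 = det([-3 2 2; 3 4 -2; 2 -1 -1]) = -6
det = (-1)·(-1)·(-6) = -6

The determinant is -6.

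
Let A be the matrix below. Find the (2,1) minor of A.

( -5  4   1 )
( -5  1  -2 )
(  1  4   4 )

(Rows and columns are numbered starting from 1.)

The minor is 12.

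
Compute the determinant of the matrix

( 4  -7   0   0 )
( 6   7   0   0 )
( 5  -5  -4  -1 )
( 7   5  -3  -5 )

The matrix is block lower-triangular with a 2×2 block and a 2×2 block on the diagonal, so its determinant equals the product of the determinants of the diagonal blocks.
det of the 2×2 block = 70
det of the 2×2 block = 17
det = (70)·(17) = 1190

The determinant is 1190.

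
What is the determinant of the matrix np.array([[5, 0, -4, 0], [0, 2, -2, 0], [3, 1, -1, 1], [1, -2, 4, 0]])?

-28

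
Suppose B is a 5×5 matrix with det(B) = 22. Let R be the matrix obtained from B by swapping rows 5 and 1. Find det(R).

det(R) = -22

Swapping two rows multiplies the determinant by −1.
det(R) = (-1)·(22) = -22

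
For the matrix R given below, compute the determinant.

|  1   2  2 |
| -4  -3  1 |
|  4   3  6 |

The determinant is 35.

Expand along column 1:
  + 1 · |-3 1; 3 6| = 1·(-18 − 3) = -21
  − (-4) · |2 2; 3 6| = −(-4)·(12 − 6) = 24
  + 4 · |2 2; -3 1| = 4·(2 − (-6)) = 32
Sum: (-21) + (24) + (32) = 35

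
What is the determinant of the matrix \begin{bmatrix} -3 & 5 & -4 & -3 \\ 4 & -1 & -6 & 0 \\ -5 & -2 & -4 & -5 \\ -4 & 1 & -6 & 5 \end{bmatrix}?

Expand along row 2 (it has 1 zero):
  − (4) · M_21   where M_21 = det([5 -4 -3; -2 -4 -5; 1 -6 5]) = -318
  + (-1) · M_22   where M_22 = det([-3 -4 -3; -5 -4 -5; -4 -6 5]) = -72
  − (-6) · M_23   where M_23 = det([-3 5 -3; -5 -2 -5; -4 1 5]) = 279
det = (-1)·(4)·(-318) + (+1)·(-1)·(-72) + (-1)·(-6)·(279) = 3018

The determinant is 3018.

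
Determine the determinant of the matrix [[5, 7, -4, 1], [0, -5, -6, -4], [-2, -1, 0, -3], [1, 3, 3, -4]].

The determinant is -705.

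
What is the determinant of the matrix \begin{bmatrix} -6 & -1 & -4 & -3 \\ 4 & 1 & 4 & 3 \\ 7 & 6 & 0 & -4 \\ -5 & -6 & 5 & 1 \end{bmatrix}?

Expand along row 3 (it has 1 zero):
  + (7) · M_31   where M_31 = det([-1 -4 -3; 1 4 3; -6 5 1]) = 0
  − (6) · M_32   where M_32 = det([-6 -4 -3; 4 4 3; -5 5 1]) = 22
  − (-4) · M_34   where M_34 = det([-6 -1 -4; 4 1 4; -5 -6 5]) = -58
det = (+1)·(7)·(0) + (-1)·(6)·(22) + (-1)·(-4)·(-58) = -364

The determinant is -364.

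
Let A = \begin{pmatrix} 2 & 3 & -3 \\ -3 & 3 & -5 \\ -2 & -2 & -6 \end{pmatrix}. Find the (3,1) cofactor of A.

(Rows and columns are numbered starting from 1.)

-6

Delete row 3 and column 1; the remaining 2×2 submatrix is [3 -3; 3 -5].
Its determinant is 3·(-5) − (-3)·3 = -6.
The cofactor carries sign (−1)^(3+1) = +1, so C_{3,1} = +(-6) = -6.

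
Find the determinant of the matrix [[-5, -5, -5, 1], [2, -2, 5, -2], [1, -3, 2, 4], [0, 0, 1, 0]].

Expand along row 4 (it has 3 zeros):
  − (1) · M_43   where M_43 = det([-5 -5 1; 2 -2 -2; 1 -3 4]) = 116
det = (-1)·(1)·(116) = -116

The determinant is -116.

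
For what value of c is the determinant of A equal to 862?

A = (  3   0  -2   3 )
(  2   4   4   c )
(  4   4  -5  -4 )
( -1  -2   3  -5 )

c = 3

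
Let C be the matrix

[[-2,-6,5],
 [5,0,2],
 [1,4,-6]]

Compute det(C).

Expand along row 2:
  − 5 · |-6 5; 4 -6| = −5·(36 − 20) = -80
  − 2 · |-2 -6; 1 4| = −2·(-8 − (-6)) = 4
Sum: (-80) + (4) = -76

|C| = -76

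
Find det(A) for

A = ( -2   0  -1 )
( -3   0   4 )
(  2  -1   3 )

-11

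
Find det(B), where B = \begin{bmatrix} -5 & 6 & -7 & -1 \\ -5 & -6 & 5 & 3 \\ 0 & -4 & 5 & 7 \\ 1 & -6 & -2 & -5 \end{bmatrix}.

Expand along row 3 (it has 1 zero):
  − (-4) · M_32   where M_32 = det([-5 -7 -1; -5 5 3; 1 -2 -5]) = 244
  + (5) · M_33   where M_33 = det([-5 6 -1; -5 -6 3; 1 -6 -5]) = -408
  − (7) · M_34   where M_34 = det([-5 6 -7; -5 -6 5; 1 -6 -2]) = -492
det = (-1)·(-4)·(244) + (+1)·(5)·(-408) + (-1)·(7)·(-492) = 2380

det(B) = 2380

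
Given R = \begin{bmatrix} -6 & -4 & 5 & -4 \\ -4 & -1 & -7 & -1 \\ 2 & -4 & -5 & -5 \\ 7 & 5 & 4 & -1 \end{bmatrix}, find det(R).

Expand along row 1:
  + (-6) · M_11   where M_11 = det([-1 -7 -1; -4 -5 -5; 5 4 -1]) = 169
  − (-4) · M_12   where M_12 = det([-4 -7 -1; 2 -5 -5; 7 4 -1]) = 88
  + (5) · M_13   where M_13 = det([-4 -1 -1; 2 -4 -5; 7 5 -1]) = -121
  − (-4) · M_14   where M_14 = det([-4 -1 -7; 2 -4 -5; 7 5 4]) = -259
det = (+1)·(-6)·(169) + (-1)·(-4)·(88) + (+1)·(5)·(-121) + (-1)·(-4)·(-259) = -2303

The determinant is -2303.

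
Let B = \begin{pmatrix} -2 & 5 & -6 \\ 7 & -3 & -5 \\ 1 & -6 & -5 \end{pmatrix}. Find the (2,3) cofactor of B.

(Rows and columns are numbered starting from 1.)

-7

Delete row 2 and column 3; the remaining 2×2 submatrix is [-2 5; 1 -6].
Its determinant is (-2)·(-6) − 5·1 = 7.
The cofactor carries sign (−1)^(2+3) = −1, so C_{2,3} = −(7) = -7.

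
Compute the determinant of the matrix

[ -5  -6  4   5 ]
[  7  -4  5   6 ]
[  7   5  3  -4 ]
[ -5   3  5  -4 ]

Expand along row 1:
  + (-5) · M_11   where M_11 = det([-4 5 6; 5 3 -4; 3 5 -4]) = 104
  − (-6) · M_12   where M_12 = det([7 5 6; 7 3 -4; -5 5 -4]) = 596
  + (4) · M_13   where M_13 = det([7 -4 6; 7 5 -4; -5 3 -4]) = 28
  − (5) · M_14   where M_14 = det([7 -4 5; 7 5 3; -5 3 5]) = 542
det = (+1)·(-5)·(104) + (-1)·(-6)·(596) + (+1)·(4)·(28) + (-1)·(5)·(542) = 458

458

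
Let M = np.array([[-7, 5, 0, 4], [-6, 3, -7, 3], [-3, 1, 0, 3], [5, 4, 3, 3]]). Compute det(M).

|M| = 760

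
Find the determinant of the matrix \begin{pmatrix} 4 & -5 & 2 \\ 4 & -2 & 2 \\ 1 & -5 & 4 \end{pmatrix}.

42

Expand along column 1:
  + 4 · |-2 2; -5 4| = 4·(-8 − (-10)) = 8
  − 4 · |-5 2; -5 4| = −4·(-20 − (-10)) = 40
  + 1 · |-5 2; -2 2| = 1·(-10 − (-4)) = -6
Sum: (8) + (40) + (-6) = 42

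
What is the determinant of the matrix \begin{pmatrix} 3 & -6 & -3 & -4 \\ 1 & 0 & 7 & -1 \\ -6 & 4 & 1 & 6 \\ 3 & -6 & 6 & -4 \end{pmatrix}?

36

Expand along row 2 (it has 1 zero):
  − (1) · M_21   where M_21 = det([-6 -3 -4; 4 1 6; -6 6 -4]) = 180
  − (7) · M_23   where M_23 = det([3 -6 -4; -6 4 6; 3 -6 -4]) = 0
  + (-1) · M_24   where M_24 = det([3 -6 -3; -6 4 1; 3 -6 6]) = -216
det = (-1)·(1)·(180) + (-1)·(7)·(0) + (+1)·(-1)·(-216) = 36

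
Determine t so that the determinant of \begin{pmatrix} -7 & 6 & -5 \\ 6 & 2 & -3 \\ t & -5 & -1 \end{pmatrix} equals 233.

9

Expanding along the column containing t, det(M) is linear in t: det(M) = (-8)·t + (305).
Set (-8)·t + (305) = 233  ⇒  (-8)·t = -72  ⇒  t = 9.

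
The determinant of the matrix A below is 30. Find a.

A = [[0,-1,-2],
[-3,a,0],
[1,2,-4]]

Expanding along the column containing a, det(A) is linear in a: det(A) = (2)·a + (24).
Set (2)·a + (24) = 30  ⇒  (2)·a = 6  ⇒  a = 3.

3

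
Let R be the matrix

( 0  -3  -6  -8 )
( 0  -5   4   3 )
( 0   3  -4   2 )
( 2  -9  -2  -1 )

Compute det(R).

Expand along column 1 (it has 3 zeros):
  − (2) · M_41   where M_41 = det([-3 -6 -8; -5 4 3; 3 -4 2]) = -238
det = (-1)·(2)·(-238) = 476

476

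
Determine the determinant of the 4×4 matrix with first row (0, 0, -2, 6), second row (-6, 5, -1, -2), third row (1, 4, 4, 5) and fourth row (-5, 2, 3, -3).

1010

Expand along row 1 (it has 2 zeros):
  + (-2) · M_13   where M_13 = det([-6 5 -2; 1 4 5; -5 2 -3]) = -22
  − (6) · M_14   where M_14 = det([-6 5 -1; 1 4 4; -5 2 3]) = -161
det = (+1)·(-2)·(-22) + (-1)·(6)·(-161) = 1010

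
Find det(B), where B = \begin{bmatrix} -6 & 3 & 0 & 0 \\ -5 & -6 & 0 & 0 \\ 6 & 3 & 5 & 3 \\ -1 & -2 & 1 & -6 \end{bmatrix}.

B is block lower-triangular with a 2×2 block and a 2×2 block on the diagonal, so its determinant equals the product of the determinants of the diagonal blocks.
det of the 2×2 block = 51
det of the 2×2 block = -33
det = (51)·(-33) = -1683

|B| = -1683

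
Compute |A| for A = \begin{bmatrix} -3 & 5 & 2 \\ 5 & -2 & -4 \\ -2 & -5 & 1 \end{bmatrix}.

Expand along row 1:
  + (-3) · |-2 -4; -5 1| = (-3)·(-2 − 20) = 66
  − 5 · |5 -4; -2 1| = −5·(5 − 8) = 15
  + 2 · |5 -2; -2 -5| = 2·(-25 − 4) = -58
Sum: (66) + (15) + (-58) = 23

The determinant is 23.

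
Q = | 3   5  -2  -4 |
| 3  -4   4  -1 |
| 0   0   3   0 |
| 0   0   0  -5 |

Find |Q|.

The determinant is 405.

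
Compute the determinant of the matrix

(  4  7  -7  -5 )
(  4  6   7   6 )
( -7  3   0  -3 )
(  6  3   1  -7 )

Expand along row 3 (it has 1 zero):
  + (-7) · M_31   where M_31 = det([7 -7 -5; 6 7 6; 3 1 -7]) = -730
  − (3) · M_32   where M_32 = det([4 -7 -5; 4 7 6; 6 1 -7]) = -478
  − (-3) · M_34   where M_34 = det([4 7 -7; 4 6 7; 6 3 1]) = 374
det = (+1)·(-7)·(-730) + (-1)·(3)·(-478) + (-1)·(-3)·(374) = 7666

The determinant is 7666.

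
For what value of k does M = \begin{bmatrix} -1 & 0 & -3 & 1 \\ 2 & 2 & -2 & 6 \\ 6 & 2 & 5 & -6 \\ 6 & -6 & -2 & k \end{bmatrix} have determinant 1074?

7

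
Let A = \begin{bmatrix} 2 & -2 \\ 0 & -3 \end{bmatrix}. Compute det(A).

det(A) = 2·(-3) − (-2)·0 = -6 − 0 = -6

-6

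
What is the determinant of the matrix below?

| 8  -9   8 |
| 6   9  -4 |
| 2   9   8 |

Expand along column 1:
  + 8 · |9 -4; 9 8| = 8·(72 − (-36)) = 864
  − 6 · |-9 8; 9 8| = −6·(-72 − 72) = 864
  + 2 · |-9 8; 9 -4| = 2·(36 − 72) = -72
Sum: (864) + (864) + (-72) = 1656

1656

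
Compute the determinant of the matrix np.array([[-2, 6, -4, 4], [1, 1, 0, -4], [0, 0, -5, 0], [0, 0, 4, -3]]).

-120

The matrix is block upper-triangular with a 2×2 block and a 2×2 block on the diagonal, so its determinant equals the product of the determinants of the diagonal blocks.
det of the 2×2 block = -8
det of the 2×2 block = 15
det = (-8)·(15) = -120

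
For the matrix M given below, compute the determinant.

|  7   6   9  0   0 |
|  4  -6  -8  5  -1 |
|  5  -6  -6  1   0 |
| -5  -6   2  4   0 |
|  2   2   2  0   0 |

The determinant is -274.

Expand along column 5 (it has 4 zeros):
  − (-1) · M_25   where M_25 = det([7 6 9 0; 5 -6 -6 1; -5 -6 2 4; 2 2 2 0]) = -274
det = (-1)·(-1)·(-274) = -274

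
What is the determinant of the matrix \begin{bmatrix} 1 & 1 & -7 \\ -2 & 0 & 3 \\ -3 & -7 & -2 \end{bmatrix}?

Expand along column 2:
  − 1 · |-2 3; -3 -2| = −1·(4 − (-9)) = -13
  − (-7) · |1 -7; -2 3| = −(-7)·(3 − 14) = -77
Sum: (-13) + (-77) = -90

-90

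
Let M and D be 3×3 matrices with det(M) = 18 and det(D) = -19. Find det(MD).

det(MD) = det(M)·det(D) = (18)·(-19) = -342

det(MD) = -342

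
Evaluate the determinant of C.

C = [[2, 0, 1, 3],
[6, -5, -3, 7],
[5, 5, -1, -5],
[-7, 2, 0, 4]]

Expand along row 1 (it has 1 zero):
  + (2) · M_11   where M_11 = det([-5 -3 7; 5 -1 -5; 2 0 4]) = 124
  + (1) · M_13   where M_13 = det([6 -5 7; 5 5 -5; -7 2 4]) = 420
  − (3) · M_14   where M_14 = det([6 -5 -3; 5 5 -1; -7 2 0]) = -158
det = (+1)·(2)·(124) + (+1)·(1)·(420) + (-1)·(3)·(-158) = 1142

1142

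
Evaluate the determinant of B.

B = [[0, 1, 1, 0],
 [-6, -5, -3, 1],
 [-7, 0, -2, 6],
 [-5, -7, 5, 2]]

Expand along row 1 (it has 2 zeros):
  − (1) · M_12   where M_12 = det([-6 -3 1; -7 -2 6; -5 5 2]) = 207
  + (1) · M_13   where M_13 = det([-6 -5 1; -7 0 6; -5 -7 2]) = -123
det = (-1)·(1)·(207) + (+1)·(1)·(-123) = -330

The determinant is -330.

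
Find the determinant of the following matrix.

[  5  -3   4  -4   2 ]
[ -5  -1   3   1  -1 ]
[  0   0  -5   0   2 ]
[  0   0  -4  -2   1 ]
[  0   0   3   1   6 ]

-1380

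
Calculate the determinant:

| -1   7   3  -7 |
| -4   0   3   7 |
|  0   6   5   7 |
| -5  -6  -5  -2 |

The determinant is 1200.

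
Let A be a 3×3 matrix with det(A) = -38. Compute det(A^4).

det(A^4) = (det A)^4 = (-38)^4 = 2085136

The determinant is 2085136.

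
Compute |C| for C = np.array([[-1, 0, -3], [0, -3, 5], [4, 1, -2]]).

-37

Expand along column 1:
  + (-1) · |-3 5; 1 -2| = (-1)·(6 − 5) = -1
  + 4 · |0 -3; -3 5| = 4·(0 − 9) = -36
Sum: (-1) + (-36) = -37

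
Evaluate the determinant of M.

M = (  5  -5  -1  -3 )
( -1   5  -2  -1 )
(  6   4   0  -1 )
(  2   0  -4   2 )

Expand along row 3 (it has 1 zero):
  + (6) · M_31   where M_31 = det([-5 -1 -3; 5 -2 -1; 0 -4 2]) = 110
  − (4) · M_32   where M_32 = det([5 -1 -3; -1 -2 -1; 2 -4 2]) = -64
  − (-1) · M_34   where M_34 = det([5 -5 -1; -1 5 -2; 2 0 -4]) = -50
det = (+1)·(6)·(110) + (-1)·(4)·(-64) + (-1)·(-1)·(-50) = 866

|M| = 866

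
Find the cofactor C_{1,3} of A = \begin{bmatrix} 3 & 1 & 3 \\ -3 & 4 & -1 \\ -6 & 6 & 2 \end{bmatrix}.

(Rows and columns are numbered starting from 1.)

Delete row 1 and column 3; the remaining 2×2 submatrix is [-3 4; -6 6].
Its determinant is (-3)·6 − 4·(-6) = 6.
The cofactor carries sign (−1)^(1+3) = +1, so C_{1,3} = +(6) = 6.

6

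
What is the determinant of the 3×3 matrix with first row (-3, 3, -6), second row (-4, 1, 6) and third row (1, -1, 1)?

The determinant is -9.

Expand along row 1:
  + (-3) · |1 6; -1 1| = (-3)·(1 − (-6)) = -21
  − 3 · |-4 6; 1 1| = −3·(-4 − 6) = 30
  + (-6) · |-4 1; 1 -1| = (-6)·(4 − 1) = -18
Sum: (-21) + (30) + (-18) = -9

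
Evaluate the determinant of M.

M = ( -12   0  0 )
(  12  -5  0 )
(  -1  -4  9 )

M is lower triangular, so det(M) is the product of the diagonal entries:
det = (-12) · (-5) · (9) = 540

540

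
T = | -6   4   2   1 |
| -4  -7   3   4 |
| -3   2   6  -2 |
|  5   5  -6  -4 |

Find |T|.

Expand along row 1:
  + (-6) · M_11   where M_11 = det([-7 3 4; 2 6 -2; 5 -6 -4]) = 78
  − (4) · M_12   where M_12 = det([-4 3 4; -3 6 -2; 5 -6 -4]) = 30
  + (2) · M_13   where M_13 = det([-4 -7 4; -3 2 -2; 5 5 -4]) = 46
  − (1) · M_14   where M_14 = det([-4 -7 3; -3 2 6; 5 5 -6]) = 9
det = (+1)·(-6)·(78) + (-1)·(4)·(30) + (+1)·(2)·(46) + (-1)·(1)·(9) = -505

The determinant is -505.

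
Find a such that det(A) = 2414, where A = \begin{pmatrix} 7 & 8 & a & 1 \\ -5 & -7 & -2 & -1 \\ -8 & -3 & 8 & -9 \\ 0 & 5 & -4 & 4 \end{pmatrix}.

-4

Expanding along the column containing a, det(A) is linear in a: det(A) = (-349)·a + (1018).
Set (-349)·a + (1018) = 2414  ⇒  (-349)·a = 1396  ⇒  a = -4.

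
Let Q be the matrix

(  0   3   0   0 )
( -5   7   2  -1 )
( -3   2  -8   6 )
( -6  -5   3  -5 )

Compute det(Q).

Expand along row 1 (it has 3 zeros):
  − (3) · M_12   where M_12 = det([-5 2 -1; -3 -8 6; -6 3 -5]) = -155
det = (-1)·(3)·(-155) = 465

det(Q) = 465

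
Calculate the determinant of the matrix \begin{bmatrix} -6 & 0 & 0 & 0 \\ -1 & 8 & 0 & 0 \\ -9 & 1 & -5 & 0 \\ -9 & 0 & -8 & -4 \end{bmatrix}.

-960

The matrix is lower triangular, so the determinant is the product of the diagonal entries:
det = (-6) · (8) · (-5) · (-4) = -960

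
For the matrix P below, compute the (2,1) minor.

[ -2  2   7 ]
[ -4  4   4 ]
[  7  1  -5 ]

Delete row 2 and column 1; the remaining 2×2 submatrix is [2 7; 1 -5].
Its determinant is 2·(-5) − 7·1 = -17.

-17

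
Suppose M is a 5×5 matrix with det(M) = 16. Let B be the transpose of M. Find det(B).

det(Mᵀ) = det(M).
det(B) = (1)·(16) = 16

16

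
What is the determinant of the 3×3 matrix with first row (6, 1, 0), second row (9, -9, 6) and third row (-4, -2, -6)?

Expand along column 3:
  − 6 · |6 1; -4 -2| = −6·(-12 − (-4)) = 48
  + (-6) · |6 1; 9 -9| = (-6)·(-54 − 9) = 378
Sum: (48) + (378) = 426

The determinant is 426.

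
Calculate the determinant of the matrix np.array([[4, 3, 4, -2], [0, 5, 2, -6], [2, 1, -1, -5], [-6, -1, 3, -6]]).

Expand along row 2 (it has 1 zero):
  + (5) · M_22   where M_22 = det([4 4 -2; 2 -1 -5; -6 3 -6]) = 252
  − (2) · M_23   where M_23 = det([4 3 -2; 2 1 -5; -6 -1 -6]) = 74
  + (-6) · M_24   where M_24 = det([4 3 4; 2 1 -1; -6 -1 3]) = 24
det = (+1)·(5)·(252) + (-1)·(2)·(74) + (+1)·(-6)·(24) = 968

968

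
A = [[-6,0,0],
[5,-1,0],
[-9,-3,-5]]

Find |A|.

-30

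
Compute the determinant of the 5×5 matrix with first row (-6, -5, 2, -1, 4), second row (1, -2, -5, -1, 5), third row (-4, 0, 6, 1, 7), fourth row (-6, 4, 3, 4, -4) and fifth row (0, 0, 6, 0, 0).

-1152

Expand along row 5 (it has 4 zeros):
  + (6) · M_53   where M_53 = det([-6 -5 -1 4; 1 -2 -1 5; -4 0 1 7; -6 4 4 -4]) = -192
det = (+1)·(6)·(-192) = -1152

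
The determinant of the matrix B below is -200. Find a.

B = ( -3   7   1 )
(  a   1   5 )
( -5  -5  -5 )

Expanding along the row containing a, det(B) is linear in a: det(B) = (30)·a + (-230).
Set (30)·a + (-230) = -200  ⇒  (30)·a = 30  ⇒  a = 1.

1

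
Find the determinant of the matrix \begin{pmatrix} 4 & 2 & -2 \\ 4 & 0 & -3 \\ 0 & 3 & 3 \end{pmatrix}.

-12

Expand along row 2:
  − 4 · |2 -2; 3 3| = −4·(6 − (-6)) = -48
  − (-3) · |4 2; 0 3| = −(-3)·(12 − 0) = 36
Sum: (-48) + (36) = -12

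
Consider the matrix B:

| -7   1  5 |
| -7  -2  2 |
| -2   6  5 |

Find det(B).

Expand along column 1:
  + (-7) · |-2 2; 6 5| = (-7)·(-10 − 12) = 154
  − (-7) · |1 5; 6 5| = −(-7)·(5 − 30) = -175
  + (-2) · |1 5; -2 2| = (-2)·(2 − (-10)) = -24
Sum: (154) + (-175) + (-24) = -45

-45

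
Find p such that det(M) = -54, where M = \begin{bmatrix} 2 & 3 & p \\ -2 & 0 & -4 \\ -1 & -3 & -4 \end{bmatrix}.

-3

Expanding along the column containing p, det(M) is linear in p: det(M) = (6)·p + (-36).
Set (6)·p + (-36) = -54  ⇒  (6)·p = -18  ⇒  p = -3.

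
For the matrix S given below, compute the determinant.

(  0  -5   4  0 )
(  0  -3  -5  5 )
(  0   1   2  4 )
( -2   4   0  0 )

Expand along column 1 (it has 3 zeros):
  − (-2) · M_41   where M_41 = det([-5 4 0; -3 -5 5; 1 2 4]) = 218
det = (-1)·(-2)·(218) = 436

The determinant is 436.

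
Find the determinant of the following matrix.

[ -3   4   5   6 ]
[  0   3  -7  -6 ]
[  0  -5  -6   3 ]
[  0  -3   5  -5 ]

Expand along column 1 (it has 3 zeros):
  + (-3) · M_11   where M_11 = det([3 -7 -6; -5 -6 3; -3 5 -5]) = 541
det = (+1)·(-3)·(541) = -1623

-1623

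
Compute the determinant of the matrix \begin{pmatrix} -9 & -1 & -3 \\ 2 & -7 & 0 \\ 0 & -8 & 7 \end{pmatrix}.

Expand along row 2:
  − 2 · |-1 -3; -8 7| = −2·(-7 − 24) = 62
  + (-7) · |-9 -3; 0 7| = (-7)·(-63 − 0) = 441
Sum: (62) + (441) = 503

503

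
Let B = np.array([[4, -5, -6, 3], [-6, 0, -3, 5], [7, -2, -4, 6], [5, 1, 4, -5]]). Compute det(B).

|B| = 28

Expand along row 2 (it has 1 zero):
  − (-6) · M_21   where M_21 = det([-5 -6 3; -2 -4 6; 1 4 -5]) = 32
  − (-3) · M_23   where M_23 = det([4 -5 3; 7 -2 6; 5 1 -5]) = -258
  + (5) · M_24   where M_24 = det([4 -5 -6; 7 -2 -4; 5 1 4]) = 122
det = (-1)·(-6)·(32) + (-1)·(-3)·(-258) + (+1)·(5)·(122) = 28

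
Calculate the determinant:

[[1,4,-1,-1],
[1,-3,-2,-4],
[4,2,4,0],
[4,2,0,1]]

-350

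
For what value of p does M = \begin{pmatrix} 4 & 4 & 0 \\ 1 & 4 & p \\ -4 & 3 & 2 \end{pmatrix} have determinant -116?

Expanding along the column containing p, det(M) is linear in p: det(M) = (-28)·p + (24).
Set (-28)·p + (24) = -116  ⇒  (-28)·p = -140  ⇒  p = 5.

p = 5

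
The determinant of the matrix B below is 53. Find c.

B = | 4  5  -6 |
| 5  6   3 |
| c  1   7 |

2

Expanding along the row containing c, det(B) is linear in c: det(B) = (51)·c + (-49).
Set (51)·c + (-49) = 53  ⇒  (51)·c = 102  ⇒  c = 2.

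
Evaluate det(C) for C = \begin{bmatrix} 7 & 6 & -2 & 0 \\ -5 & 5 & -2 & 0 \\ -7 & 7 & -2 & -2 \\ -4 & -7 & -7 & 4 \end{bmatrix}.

Expand along column 4 (it has 2 zeros):
  − (-2) · M_34   where M_34 = det([7 6 -2; -5 5 -2; -4 -7 -7]) = -615
  + (4) · M_44   where M_44 = det([7 6 -2; -5 5 -2; -7 7 -2]) = 52
det = (-1)·(-2)·(-615) + (+1)·(4)·(52) = -1022

-1022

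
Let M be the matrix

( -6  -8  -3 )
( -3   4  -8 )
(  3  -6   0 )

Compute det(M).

462

Expand along column 3:
  + (-3) · |-3 4; 3 -6| = (-3)·(18 − 12) = -18
  − (-8) · |-6 -8; 3 -6| = −(-8)·(36 − (-24)) = 480
Sum: (-18) + (480) = 462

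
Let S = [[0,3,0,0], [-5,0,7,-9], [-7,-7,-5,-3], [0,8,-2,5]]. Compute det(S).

-822

Expand along row 1 (it has 3 zeros):
  − (3) · M_12   where M_12 = det([-5 7 -9; -7 -5 -3; 0 -2 5]) = 274
det = (-1)·(3)·(274) = -822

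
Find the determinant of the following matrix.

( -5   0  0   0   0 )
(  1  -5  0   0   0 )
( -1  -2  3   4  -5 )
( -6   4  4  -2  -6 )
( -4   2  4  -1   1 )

-3900

The matrix is block lower-triangular with a 2×2 block and a 3×3 block on the diagonal, so its determinant equals the product of the determinants of the diagonal blocks.
det of the 2×2 block = 25
det of the 3×3 block = -156
det = (25)·(-156) = -3900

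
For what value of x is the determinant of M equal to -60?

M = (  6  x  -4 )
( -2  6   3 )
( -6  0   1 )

x = -3

Expanding along the row containing x, det(M) is linear in x: det(M) = (-16)·x + (-108).
Set (-16)·x + (-108) = -60  ⇒  (-16)·x = 48  ⇒  x = -3.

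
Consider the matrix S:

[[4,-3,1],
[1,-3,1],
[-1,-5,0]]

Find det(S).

15

Expand along row 3:
  + (-1) · |-3 1; -3 1| = (-1)·(-3 − (-3)) = 0
  − (-5) · |4 1; 1 1| = −(-5)·(4 − 1) = 15
Sum: (0) + (15) = 15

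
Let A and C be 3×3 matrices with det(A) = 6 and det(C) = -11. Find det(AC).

det(AC) = -66

det(AC) = det(A)·det(C) = (6)·(-11) = -66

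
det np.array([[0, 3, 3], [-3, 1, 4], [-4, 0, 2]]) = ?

-18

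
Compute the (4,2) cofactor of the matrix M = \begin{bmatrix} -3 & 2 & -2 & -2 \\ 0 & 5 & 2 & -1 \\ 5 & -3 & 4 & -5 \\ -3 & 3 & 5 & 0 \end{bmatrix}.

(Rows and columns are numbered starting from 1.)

48

Delete row 4 and column 2; the remaining 3×3 submatrix is [-3 -2 -2; 0 2 -1; 5 4 -5].
Its determinant is 48.
The cofactor carries sign (−1)^(4+2) = +1, so C_{4,2} = +(48) = 48.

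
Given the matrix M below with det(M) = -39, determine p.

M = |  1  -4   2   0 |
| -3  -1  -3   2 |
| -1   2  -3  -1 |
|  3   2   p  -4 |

Expanding along the row containing p, det(M) is linear in p: det(M) = (-17)·p + (12).
Set (-17)·p + (12) = -39  ⇒  (-17)·p = -51  ⇒  p = 3.

p = 3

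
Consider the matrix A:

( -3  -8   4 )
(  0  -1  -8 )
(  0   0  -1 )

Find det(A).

det(A) = -3

A is upper triangular, so det(A) is the product of the diagonal entries:
det = (-3) · (-1) · (-1) = -3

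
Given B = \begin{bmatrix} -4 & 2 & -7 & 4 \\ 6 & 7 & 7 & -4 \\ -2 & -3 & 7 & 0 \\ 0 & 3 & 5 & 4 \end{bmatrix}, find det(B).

Expand along row 3 (it has 1 zero):
  + (-2) · M_31   where M_31 = det([2 -7 4; 7 7 -4; 3 5 4]) = 432
  − (-3) · M_32   where M_32 = det([-4 -7 4; 6 7 -4; 0 5 4]) = 96
  + (7) · M_33   where M_33 = det([-4 2 4; 6 7 -4; 0 3 4]) = -136
det = (+1)·(-2)·(432) + (-1)·(-3)·(96) + (+1)·(7)·(-136) = -1528

|B| = -1528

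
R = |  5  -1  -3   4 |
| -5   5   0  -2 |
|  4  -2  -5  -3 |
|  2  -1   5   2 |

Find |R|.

det(R) = 595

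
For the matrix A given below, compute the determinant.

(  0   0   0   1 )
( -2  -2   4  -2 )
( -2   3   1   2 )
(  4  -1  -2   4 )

Expand along row 1 (it has 3 zeros):
  − (1) · M_14   where M_14 = det([-2 -2 4; -2 3 1; 4 -1 -2]) = -30
det = (-1)·(1)·(-30) = 30

30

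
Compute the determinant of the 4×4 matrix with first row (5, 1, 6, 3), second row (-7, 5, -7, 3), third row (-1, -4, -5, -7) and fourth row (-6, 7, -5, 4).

182

Expand along row 1:
  + (5) · M_11   where M_11 = det([5 -7 3; -4 -5 -7; 7 -5 4]) = 121
  − (1) · M_12   where M_12 = det([-7 -7 3; -1 -5 -7; -6 -5 4]) = -12
  + (6) · M_13   where M_13 = det([-7 5 3; -1 -4 -7; -6 7 4]) = -94
  − (3) · M_14   where M_14 = det([-7 5 -7; -1 -4 -5; -6 7 -5]) = -43
det = (+1)·(5)·(121) + (-1)·(1)·(-12) + (+1)·(6)·(-94) + (-1)·(3)·(-43) = 182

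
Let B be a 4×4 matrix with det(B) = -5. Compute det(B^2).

det(B^2) = (det B)^2 = (-5)^2 = 25

25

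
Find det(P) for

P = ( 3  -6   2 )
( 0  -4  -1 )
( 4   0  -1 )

Expand along row 2:
  + (-4) · |3 2; 4 -1| = (-4)·(-3 − 8) = 44
  − (-1) · |3 -6; 4 0| = −(-1)·(0 − (-24)) = 24
Sum: (44) + (24) = 68

The determinant is 68.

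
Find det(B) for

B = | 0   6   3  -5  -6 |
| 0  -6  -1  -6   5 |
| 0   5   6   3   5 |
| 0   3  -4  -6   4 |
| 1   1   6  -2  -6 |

6106

Expand along column 1 (it has 4 zeros):
  + (1) · M_51   where M_51 = det([6 3 -5 -6; -6 -1 -6 5; 5 6 3 5; 3 -4 -6 4]) = 6106
det = (+1)·(1)·(6106) = 6106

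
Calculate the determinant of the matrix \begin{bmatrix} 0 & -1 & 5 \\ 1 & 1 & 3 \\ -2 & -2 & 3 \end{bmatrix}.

Expand along column 1:
  − 1 · |-1 5; -2 3| = −1·(-3 − (-10)) = -7
  + (-2) · |-1 5; 1 3| = (-2)·(-3 − 5) = 16
Sum: (-7) + (16) = 9

The determinant is 9.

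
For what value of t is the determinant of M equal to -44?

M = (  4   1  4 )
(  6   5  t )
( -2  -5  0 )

t = 2

Expanding along the column containing t, det(M) is linear in t: det(M) = (18)·t + (-80).
Set (18)·t + (-80) = -44  ⇒  (18)·t = 36  ⇒  t = 2.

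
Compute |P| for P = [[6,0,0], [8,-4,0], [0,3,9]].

The determinant is -216.

P is lower triangular, so det(P) is the product of the diagonal entries:
det = (6) · (-4) · (9) = -216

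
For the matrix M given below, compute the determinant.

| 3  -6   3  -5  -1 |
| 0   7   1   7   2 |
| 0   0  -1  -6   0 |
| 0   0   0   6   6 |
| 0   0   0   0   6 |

M is upper triangular, so det(M) is the product of the diagonal entries:
det = (3) · (7) · (-1) · (6) · (6) = -756

|M| = -756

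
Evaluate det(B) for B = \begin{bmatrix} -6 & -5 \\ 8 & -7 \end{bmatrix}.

det(B) = (-6)·(-7) − (-5)·8 = 42 − (-40) = 82

det(B) = 82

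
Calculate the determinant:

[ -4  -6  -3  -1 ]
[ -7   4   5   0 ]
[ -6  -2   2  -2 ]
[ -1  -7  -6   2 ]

Expand along row 2 (it has 1 zero):
  − (-7) · M_21   where M_21 = det([-6 -3 -1; -2 2 -2; -7 -6 2]) = -32
  + (4) · M_22   where M_22 = det([-4 -3 -1; -6 2 -2; -1 -6 2]) = -48
  − (5) · M_23   where M_23 = det([-4 -6 -1; -6 -2 -2; -1 -7 2]) = -52
det = (-1)·(-7)·(-32) + (+1)·(4)·(-48) + (-1)·(5)·(-52) = -156

The determinant is -156.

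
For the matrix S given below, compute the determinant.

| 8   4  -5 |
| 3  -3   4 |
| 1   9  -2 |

-350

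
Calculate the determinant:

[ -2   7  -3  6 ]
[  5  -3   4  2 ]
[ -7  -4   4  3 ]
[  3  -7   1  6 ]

-3595

Expand along row 1:
  + (-2) · M_11   where M_11 = det([-3 4 2; -4 4 3; -7 1 6]) = -3
  − (7) · M_12   where M_12 = det([5 4 2; -7 4 3; 3 1 6]) = 271
  + (-3) · M_13   where M_13 = det([5 -3 2; -7 -4 3; 3 -7 6]) = -46
  − (6) · M_14   where M_14 = det([5 -3 4; -7 -4 4; 3 -7 1]) = 307
det = (+1)·(-2)·(-3) + (-1)·(7)·(271) + (+1)·(-3)·(-46) + (-1)·(6)·(307) = -3595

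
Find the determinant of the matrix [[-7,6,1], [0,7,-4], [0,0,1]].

The matrix is upper triangular, so the determinant is the product of the diagonal entries:
det = (-7) · (7) · (1) = -49

-49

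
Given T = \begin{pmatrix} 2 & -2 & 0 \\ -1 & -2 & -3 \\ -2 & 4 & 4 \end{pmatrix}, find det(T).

|T| = -12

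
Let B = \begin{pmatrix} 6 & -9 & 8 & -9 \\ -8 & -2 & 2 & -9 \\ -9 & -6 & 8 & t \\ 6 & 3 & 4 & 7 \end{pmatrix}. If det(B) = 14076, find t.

t = 8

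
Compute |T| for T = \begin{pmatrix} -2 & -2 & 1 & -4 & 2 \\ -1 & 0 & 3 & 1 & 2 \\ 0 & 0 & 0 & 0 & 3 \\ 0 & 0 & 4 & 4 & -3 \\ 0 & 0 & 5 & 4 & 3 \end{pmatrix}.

T is block upper-triangular with a 2×2 block and a 3×3 block on the diagonal, so its determinant equals the product of the determinants of the diagonal blocks.
det of the 2×2 block = -2
det of the 3×3 block = -12
det = (-2)·(-12) = 24

The determinant is 24.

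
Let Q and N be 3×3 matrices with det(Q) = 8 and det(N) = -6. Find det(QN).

-48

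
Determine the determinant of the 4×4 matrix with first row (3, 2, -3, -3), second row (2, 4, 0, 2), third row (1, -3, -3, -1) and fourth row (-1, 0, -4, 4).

Expand along row 2 (it has 1 zero):
  − (2) · M_21   where M_21 = det([2 -3 -3; -3 -3 -1; 0 -4 4]) = -104
  + (4) · M_22   where M_22 = det([3 -3 -3; 1 -3 -1; -1 -4 4]) = -18
  + (2) · M_24   where M_24 = det([3 2 -3; 1 -3 -3; -1 0 -4]) = 59
det = (-1)·(2)·(-104) + (+1)·(4)·(-18) + (+1)·(2)·(59) = 254

254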